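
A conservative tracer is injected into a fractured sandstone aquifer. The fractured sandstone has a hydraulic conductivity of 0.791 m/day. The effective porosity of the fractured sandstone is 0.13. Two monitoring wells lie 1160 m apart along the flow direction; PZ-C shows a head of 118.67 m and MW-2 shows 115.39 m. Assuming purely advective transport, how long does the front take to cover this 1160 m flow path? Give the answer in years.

185

Hydraulic gradient i = (118.67 − 115.39) / 1160 = 3.28 / 1160 = 0.002828.
Darcy flux q = K · i = 0.7910 × 0.002828 = 0.002237 m/day.
Seepage velocity v = q / n_e = 0.002237 / 0.13 = 0.01720 m/day.
Travel time t = L / v = 1160 / 0.01720 = 67423 days = 184.6 years.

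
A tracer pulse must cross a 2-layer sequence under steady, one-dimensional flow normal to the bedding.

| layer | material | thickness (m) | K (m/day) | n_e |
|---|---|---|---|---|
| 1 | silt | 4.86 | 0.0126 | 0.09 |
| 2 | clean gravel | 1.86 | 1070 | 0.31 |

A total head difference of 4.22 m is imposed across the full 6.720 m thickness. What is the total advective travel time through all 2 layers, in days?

92.7

With flow normal to the layers, continuity requires the same specific discharge q through every layer.
Σ(b_i/K_i) = 4.86/0.0126 + 1.86/1070 = 385.7 d.
q = Δh / Σ(b_i/K_i) = 4.22 / 385.7 = 0.01094 m/day.
In each layer the seepage velocity is v_i = q/n_i, so the layer transit time is t_i = b_i·n_i / q:
  layer 1 (silt): t_1 = 4.86 × 0.09 / 0.01094 = 39.98 d
  layer 2 (clean gravel): t_2 = 1.86 × 0.31 / 0.01094 = 52.70 d
Total t = Σ t_i = 92.68 days.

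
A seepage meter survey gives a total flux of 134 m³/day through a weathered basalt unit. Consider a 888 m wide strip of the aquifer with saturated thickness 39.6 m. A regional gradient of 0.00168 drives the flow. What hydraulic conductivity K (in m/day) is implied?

Cross-sectional area A = 888 × 39.6 = 35165 m².
Hydraulic gradient i = 0.00168.
From Q = K·A·i, K = Q / (A·i) = 134 / (35165 × 0.001680) = 2.268 m/day.

2.27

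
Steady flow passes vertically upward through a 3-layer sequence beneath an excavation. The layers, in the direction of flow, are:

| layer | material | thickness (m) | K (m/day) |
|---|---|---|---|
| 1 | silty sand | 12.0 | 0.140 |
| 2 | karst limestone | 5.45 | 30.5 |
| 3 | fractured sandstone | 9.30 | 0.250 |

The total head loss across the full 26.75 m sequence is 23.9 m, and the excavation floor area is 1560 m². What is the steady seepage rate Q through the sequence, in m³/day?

Flow is perpendicular to layering, so the layers act in series and the equivalent K is the thickness-weighted harmonic mean.
Total thickness L = 12.0 + 5.45 + 9.30 = 26.75 m.
Σ(b_i/K_i) = 12.0/0.140 + 5.45/30.5 + 9.30/0.250 = 123.1 d.
K_eq = L / Σ(b_i/K_i) = 26.75 / 123.1 = 0.2173 m/day.
Q = K_eq · A · (Δh/L) = 0.2173 × 1560 × (23.9/26.75) = 302.9 m³/day.

303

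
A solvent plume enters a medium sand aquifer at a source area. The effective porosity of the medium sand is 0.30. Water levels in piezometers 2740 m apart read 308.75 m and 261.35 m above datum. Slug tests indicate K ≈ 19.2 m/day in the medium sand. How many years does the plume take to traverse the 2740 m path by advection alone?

6.78

Hydraulic gradient i = (308.75 − 261.35) / 2740 = 47.4 / 2740 = 0.01730.
Darcy flux q = K · i = 19.20 × 0.01730 = 0.3321 m/day.
Seepage velocity v = q / n_e = 0.3321 / 0.30 = 1.107 m/day.
Travel time t = L / v = 2740 / 1.107 = 2475 days = 6.776 years.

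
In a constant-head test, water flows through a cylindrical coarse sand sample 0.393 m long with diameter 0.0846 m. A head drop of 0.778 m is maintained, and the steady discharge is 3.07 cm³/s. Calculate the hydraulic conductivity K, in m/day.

23.8

Cross-sectional area A = π·(d/2)² = π × (0.0846/2)² = 0.005621 m².
Convert discharge: 3.07 cm³/s = 3.070e-06 m³/s.
Darcy's law rearranged: K = Q·L / (A·Δh) = 3.070e-06 × 0.393 / (0.005621 × 0.778) = 0.0002759 m/s = 23.84 m/day.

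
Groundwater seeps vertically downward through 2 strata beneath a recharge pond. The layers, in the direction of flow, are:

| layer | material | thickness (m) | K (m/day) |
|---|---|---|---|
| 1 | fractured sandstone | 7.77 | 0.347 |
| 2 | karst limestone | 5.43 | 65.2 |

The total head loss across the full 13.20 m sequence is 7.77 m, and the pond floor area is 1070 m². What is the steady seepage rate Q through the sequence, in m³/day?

Flow is perpendicular to layering, so the layers act in series and the equivalent K is the thickness-weighted harmonic mean.
Total thickness L = 7.77 + 5.43 = 13.20 m.
Σ(b_i/K_i) = 7.77/0.347 + 5.43/65.2 = 22.48 d.
K_eq = L / Σ(b_i/K_i) = 13.20 / 22.48 = 0.5873 m/day.
Q = K_eq · A · (Δh/L) = 0.5873 × 1070 × (7.77/13.20) = 369.9 m³/day.

370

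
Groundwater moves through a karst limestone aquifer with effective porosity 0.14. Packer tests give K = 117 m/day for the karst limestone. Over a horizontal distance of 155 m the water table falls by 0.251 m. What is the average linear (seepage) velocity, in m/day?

1.35

Hydraulic gradient i = Δh / L = 0.251 / 155 = 0.001619.
Darcy flux q = K · i = 117.0 × 0.001619 = 0.1895 m/day.
Seepage velocity v = q / n_e = 0.1895 / 0.14 = 1.353 m/day.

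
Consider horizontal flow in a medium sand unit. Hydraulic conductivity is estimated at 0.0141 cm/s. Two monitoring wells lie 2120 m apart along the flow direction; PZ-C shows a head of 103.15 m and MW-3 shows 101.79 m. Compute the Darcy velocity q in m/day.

0.00782

Convert K: 0.0141 cm/s × 864 = 12.18 m/day.
Hydraulic gradient i = (103.15 − 101.79) / 2120 = 1.36 / 2120 = 0.0006415.
Specific discharge q = K · i = 12.18 × 0.0006415 = 0.007815 m/day.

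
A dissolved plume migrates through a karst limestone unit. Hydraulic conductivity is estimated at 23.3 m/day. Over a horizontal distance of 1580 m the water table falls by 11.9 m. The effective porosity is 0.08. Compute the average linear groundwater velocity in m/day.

2.19

Hydraulic gradient i = Δh / L = 11.9 / 1580 = 0.007532.
Darcy flux q = K · i = 23.30 × 0.007532 = 0.1755 m/day.
Seepage velocity v = q / n_e = 0.1755 / 0.08 = 2.194 m/day.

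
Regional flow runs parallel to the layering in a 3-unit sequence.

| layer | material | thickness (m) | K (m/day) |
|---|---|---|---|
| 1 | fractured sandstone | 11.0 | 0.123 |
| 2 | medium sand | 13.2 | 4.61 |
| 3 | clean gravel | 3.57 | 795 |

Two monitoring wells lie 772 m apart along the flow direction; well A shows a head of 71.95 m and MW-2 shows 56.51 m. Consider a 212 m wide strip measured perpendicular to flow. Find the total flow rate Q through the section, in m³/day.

12300

Flow is parallel to layering, so each bed carries its own Darcy discharge and the transmissivities add.
Σ(K_i·b_i) = 0.123×11.0 + 4.61×13.2 + 795×3.57 = 2900 m²/day.
Hydraulic gradient i = (71.95 − 56.51) / 772 = 15.44 / 772 = 0.02000.
Q = Σ(K_i·b_i) · W · i = 2900 × 212 × 0.02000 = 12298 m³/day.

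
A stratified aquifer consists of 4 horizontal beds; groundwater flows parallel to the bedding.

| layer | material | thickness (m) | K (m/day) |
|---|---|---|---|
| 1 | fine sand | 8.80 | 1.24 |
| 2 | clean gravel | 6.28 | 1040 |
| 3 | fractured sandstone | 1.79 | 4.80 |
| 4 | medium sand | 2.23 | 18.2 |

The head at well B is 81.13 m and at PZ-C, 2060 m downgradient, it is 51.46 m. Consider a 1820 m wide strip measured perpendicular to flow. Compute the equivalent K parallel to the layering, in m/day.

345

Flow is parallel to layering, so each bed carries its own Darcy discharge and the transmissivities add.
Σ(K_i·b_i) = 1.24×8.80 + 1040×6.28 + 4.80×1.79 + 18.2×2.23 = 6591 m²/day.
Total thickness b = 19.10 m, so K_eq = Σ(K_i·b_i)/b = 345.1 m/day.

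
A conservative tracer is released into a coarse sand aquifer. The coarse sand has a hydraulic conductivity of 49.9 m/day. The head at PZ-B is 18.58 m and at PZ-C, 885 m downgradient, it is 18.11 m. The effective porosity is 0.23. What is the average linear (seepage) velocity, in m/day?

0.115

Hydraulic gradient i = (18.58 − 18.11) / 885 = 0.47 / 885 = 0.0005311.
Darcy flux q = K · i = 49.90 × 0.0005311 = 0.02650 m/day.
Seepage velocity v = q / n_e = 0.02650 / 0.23 = 0.1152 m/day.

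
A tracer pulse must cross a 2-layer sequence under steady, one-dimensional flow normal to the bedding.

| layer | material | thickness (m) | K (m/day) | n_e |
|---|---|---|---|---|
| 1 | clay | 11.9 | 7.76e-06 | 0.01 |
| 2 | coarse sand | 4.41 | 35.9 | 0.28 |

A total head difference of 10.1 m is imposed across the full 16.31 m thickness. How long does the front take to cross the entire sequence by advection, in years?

With flow normal to the layers, continuity requires the same specific discharge q through every layer.
Σ(b_i/K_i) = 11.9/7.76e-06 + 4.41/35.9 = 1.534e+06 d.
q = Δh / Σ(b_i/K_i) = 10.1 / 1.534e+06 = 6.586e-06 m/day.
In each layer the seepage velocity is v_i = q/n_i, so the layer transit time is t_i = b_i·n_i / q:
  layer 1 (clay): t_1 = 11.9 × 0.01 / 6.586e-06 = 18068 d
  layer 2 (coarse sand): t_2 = 4.41 × 0.28 / 6.586e-06 = 1.875e+05 d
Total t = Σ t_i = 2.056e+05 days = 562.8 years.

563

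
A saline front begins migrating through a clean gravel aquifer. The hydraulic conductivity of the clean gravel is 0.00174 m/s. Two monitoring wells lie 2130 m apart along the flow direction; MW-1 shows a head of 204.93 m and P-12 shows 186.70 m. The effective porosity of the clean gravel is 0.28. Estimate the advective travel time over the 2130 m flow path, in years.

Convert K: 0.00174 m/s × 86400 = 150.3 m/day.
Hydraulic gradient i = (204.93 − 186.70) / 2130 = 18.23 / 2130 = 0.008559.
Darcy flux q = K · i = 150.3 × 0.008559 = 1.287 m/day.
Seepage velocity v = q / n_e = 1.287 / 0.28 = 4.595 m/day.
Travel time t = L / v = 2130 / 4.595 = 463.5 days = 1.269 years.

1.27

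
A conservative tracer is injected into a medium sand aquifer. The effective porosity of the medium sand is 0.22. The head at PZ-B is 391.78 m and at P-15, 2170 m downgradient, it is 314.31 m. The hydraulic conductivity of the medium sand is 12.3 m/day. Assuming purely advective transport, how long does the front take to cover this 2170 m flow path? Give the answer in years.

Hydraulic gradient i = (391.78 − 314.31) / 2170 = 77.47 / 2170 = 0.03570.
Darcy flux q = K · i = 12.30 × 0.03570 = 0.4391 m/day.
Seepage velocity v = q / n_e = 0.4391 / 0.22 = 1.996 m/day.
Travel time t = L / v = 2170 / 1.996 = 1087 days = 2.977 years.

2.98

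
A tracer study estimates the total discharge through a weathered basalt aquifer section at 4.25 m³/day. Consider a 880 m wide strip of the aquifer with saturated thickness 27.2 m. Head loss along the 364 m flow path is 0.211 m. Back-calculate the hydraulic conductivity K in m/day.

0.306

Cross-sectional area A = 880 × 27.2 = 23936 m².
Hydraulic gradient i = Δh / L = 0.211 / 364 = 0.0005797.
From Q = K·A·i, K = Q / (A·i) = 4.25 / (23936 × 0.0005797) = 0.3063 m/day.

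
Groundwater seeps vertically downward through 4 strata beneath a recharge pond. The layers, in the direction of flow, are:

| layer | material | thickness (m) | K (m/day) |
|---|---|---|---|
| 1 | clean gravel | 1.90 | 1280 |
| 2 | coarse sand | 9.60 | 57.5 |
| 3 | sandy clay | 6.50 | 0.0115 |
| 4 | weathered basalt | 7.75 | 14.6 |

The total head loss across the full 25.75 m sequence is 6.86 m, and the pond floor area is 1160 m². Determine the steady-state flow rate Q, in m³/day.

Flow is perpendicular to layering, so the layers act in series and the equivalent K is the thickness-weighted harmonic mean.
Total thickness L = 1.90 + 9.60 + 6.50 + 7.75 = 25.75 m.
Σ(b_i/K_i) = 1.90/1280 + 9.60/57.5 + 6.50/0.0115 + 7.75/14.6 = 565.9 d.
K_eq = L / Σ(b_i/K_i) = 25.75 / 565.9 = 0.04550 m/day.
Q = K_eq · A · (Δh/L) = 0.04550 × 1160 × (6.86/25.75) = 14.06 m³/day.

14.1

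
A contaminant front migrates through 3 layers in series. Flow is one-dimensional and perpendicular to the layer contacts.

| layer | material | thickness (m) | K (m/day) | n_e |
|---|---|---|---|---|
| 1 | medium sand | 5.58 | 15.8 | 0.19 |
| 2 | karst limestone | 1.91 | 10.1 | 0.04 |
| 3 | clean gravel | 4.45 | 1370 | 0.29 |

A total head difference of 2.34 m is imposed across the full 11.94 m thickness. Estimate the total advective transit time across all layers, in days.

0.566

With flow normal to the layers, continuity requires the same specific discharge q through every layer.
Σ(b_i/K_i) = 5.58/15.8 + 1.91/10.1 + 4.45/1370 = 0.5455 d.
q = Δh / Σ(b_i/K_i) = 2.34 / 0.5455 = 4.289 m/day.
In each layer the seepage velocity is v_i = q/n_i, so the layer transit time is t_i = b_i·n_i / q:
  layer 1 (medium sand): t_1 = 5.58 × 0.19 / 4.289 = 0.2472 d
  layer 2 (karst limestone): t_2 = 1.91 × 0.04 / 4.289 = 0.01781 d
  layer 3 (clean gravel): t_3 = 4.45 × 0.29 / 4.289 = 0.3009 d
Total t = Σ t_i = 0.5658 days.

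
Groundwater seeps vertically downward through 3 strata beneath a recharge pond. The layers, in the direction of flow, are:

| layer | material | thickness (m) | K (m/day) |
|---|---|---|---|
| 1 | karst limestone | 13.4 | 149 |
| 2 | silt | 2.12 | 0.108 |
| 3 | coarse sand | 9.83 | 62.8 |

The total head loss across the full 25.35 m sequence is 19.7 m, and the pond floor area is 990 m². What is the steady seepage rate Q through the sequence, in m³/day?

Flow is perpendicular to layering, so the layers act in series and the equivalent K is the thickness-weighted harmonic mean.
Total thickness L = 13.4 + 2.12 + 9.83 = 25.35 m.
Σ(b_i/K_i) = 13.4/149 + 2.12/0.108 + 9.83/62.8 = 19.88 d.
K_eq = L / Σ(b_i/K_i) = 25.35 / 19.88 = 1.275 m/day.
Q = K_eq · A · (Δh/L) = 1.275 × 990 × (19.7/25.35) = 981.2 m³/day.

981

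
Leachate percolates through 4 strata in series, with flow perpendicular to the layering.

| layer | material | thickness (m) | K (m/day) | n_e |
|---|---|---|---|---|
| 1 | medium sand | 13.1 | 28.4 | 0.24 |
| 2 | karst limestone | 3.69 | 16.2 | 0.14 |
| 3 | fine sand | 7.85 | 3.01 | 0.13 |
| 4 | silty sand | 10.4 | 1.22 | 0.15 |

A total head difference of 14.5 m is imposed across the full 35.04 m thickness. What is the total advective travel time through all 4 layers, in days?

5.09

With flow normal to the layers, continuity requires the same specific discharge q through every layer.
Σ(b_i/K_i) = 13.1/28.4 + 3.69/16.2 + 7.85/3.01 + 10.4/1.22 = 11.82 d.
q = Δh / Σ(b_i/K_i) = 14.5 / 11.82 = 1.227 m/day.
In each layer the seepage velocity is v_i = q/n_i, so the layer transit time is t_i = b_i·n_i / q:
  layer 1 (medium sand): t_1 = 13.1 × 0.24 / 1.227 = 2.563 d
  layer 2 (karst limestone): t_2 = 3.69 × 0.14 / 1.227 = 0.4212 d
  layer 3 (fine sand): t_3 = 7.85 × 0.13 / 1.227 = 0.8320 d
  layer 4 (silty sand): t_4 = 10.4 × 0.15 / 1.227 = 1.272 d
Total t = Σ t_i = 5.088 days.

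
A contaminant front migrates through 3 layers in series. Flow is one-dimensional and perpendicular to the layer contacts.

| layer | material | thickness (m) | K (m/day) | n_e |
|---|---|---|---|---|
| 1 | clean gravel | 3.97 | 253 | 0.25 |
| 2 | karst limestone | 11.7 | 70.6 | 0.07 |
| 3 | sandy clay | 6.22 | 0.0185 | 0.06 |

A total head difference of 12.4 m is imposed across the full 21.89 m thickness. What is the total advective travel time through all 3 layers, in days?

With flow normal to the layers, continuity requires the same specific discharge q through every layer.
Σ(b_i/K_i) = 3.97/253 + 11.7/70.6 + 6.22/0.0185 = 336.4 d.
q = Δh / Σ(b_i/K_i) = 12.4 / 336.4 = 0.03686 m/day.
In each layer the seepage velocity is v_i = q/n_i, so the layer transit time is t_i = b_i·n_i / q:
  layer 1 (clean gravel): t_1 = 3.97 × 0.25 / 0.03686 = 26.93 d
  layer 2 (karst limestone): t_2 = 11.7 × 0.07 / 0.03686 = 22.22 d
  layer 3 (sandy clay): t_3 = 6.22 × 0.06 / 0.03686 = 10.12 d
Total t = Σ t_i = 59.27 days.

59.3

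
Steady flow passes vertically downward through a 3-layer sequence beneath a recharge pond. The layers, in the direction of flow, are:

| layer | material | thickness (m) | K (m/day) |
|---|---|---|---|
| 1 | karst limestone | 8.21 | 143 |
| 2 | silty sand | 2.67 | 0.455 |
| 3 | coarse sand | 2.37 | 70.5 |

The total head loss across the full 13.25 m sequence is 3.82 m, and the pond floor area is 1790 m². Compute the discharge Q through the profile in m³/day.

1150

Flow is perpendicular to layering, so the layers act in series and the equivalent K is the thickness-weighted harmonic mean.
Total thickness L = 8.21 + 2.67 + 2.37 = 13.25 m.
Σ(b_i/K_i) = 8.21/143 + 2.67/0.455 + 2.37/70.5 = 5.959 d.
K_eq = L / Σ(b_i/K_i) = 13.25 / 5.959 = 2.223 m/day.
Q = K_eq · A · (Δh/L) = 2.223 × 1790 × (3.82/13.25) = 1147 m³/day.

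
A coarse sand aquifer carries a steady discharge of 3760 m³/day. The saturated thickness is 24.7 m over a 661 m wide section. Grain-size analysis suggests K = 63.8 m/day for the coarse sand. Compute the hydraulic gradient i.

Cross-sectional area A = 661 × 24.7 = 16327 m².
From Q = K·A·i, i = Q / (K·A) = 3760 / (63.80 × 16327) = 0.003610.

0.00361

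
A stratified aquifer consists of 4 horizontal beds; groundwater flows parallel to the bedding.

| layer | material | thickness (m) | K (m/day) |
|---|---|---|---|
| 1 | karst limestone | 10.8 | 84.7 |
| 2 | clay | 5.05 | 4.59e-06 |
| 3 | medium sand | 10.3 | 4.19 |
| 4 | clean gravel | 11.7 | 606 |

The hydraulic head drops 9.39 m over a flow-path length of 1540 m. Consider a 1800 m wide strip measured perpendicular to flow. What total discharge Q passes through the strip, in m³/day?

Flow is parallel to layering, so each bed carries its own Darcy discharge and the transmissivities add.
Σ(K_i·b_i) = 84.7×10.8 + 4.59e-06×5.05 + 4.19×10.3 + 606×11.7 = 8048 m²/day.
Hydraulic gradient i = Δh / L = 9.39 / 1540 = 0.006097.
Q = Σ(K_i·b_i) · W · i = 8048 × 1800 × 0.006097 = 88331 m³/day.

88300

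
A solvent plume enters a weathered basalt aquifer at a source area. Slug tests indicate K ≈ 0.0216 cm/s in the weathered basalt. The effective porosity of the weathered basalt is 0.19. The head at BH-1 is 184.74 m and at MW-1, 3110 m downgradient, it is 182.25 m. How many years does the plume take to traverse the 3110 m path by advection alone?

Convert K: 0.0216 cm/s × 864 = 18.66 m/day.
Hydraulic gradient i = (184.74 − 182.25) / 3110 = 2.49 / 3110 = 0.0008006.
Darcy flux q = K · i = 18.66 × 0.0008006 = 0.01494 m/day.
Seepage velocity v = q / n_e = 0.01494 / 0.19 = 0.07864 m/day.
Travel time t = L / v = 3110 / 0.07864 = 39546 days = 108.3 years.

108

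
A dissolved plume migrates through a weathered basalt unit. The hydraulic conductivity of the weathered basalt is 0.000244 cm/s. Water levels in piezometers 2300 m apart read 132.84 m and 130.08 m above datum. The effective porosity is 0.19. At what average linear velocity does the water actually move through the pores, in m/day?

Convert K: 0.000244 cm/s × 864 = 0.2108 m/day.
Hydraulic gradient i = (132.84 − 130.08) / 2300 = 2.76 / 2300 = 0.001200.
Darcy flux q = K · i = 0.2108 × 0.001200 = 0.0002530 m/day.
Seepage velocity v = q / n_e = 0.0002530 / 0.19 = 0.001331 m/day.

0.00133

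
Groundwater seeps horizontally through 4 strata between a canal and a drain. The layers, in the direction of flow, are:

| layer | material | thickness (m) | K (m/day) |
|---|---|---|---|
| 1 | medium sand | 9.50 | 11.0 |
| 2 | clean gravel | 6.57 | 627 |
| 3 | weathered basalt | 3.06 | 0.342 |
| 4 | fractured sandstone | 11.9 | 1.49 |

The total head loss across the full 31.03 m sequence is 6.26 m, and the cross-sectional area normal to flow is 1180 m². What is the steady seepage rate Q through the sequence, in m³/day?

Flow is perpendicular to layering, so the layers act in series and the equivalent K is the thickness-weighted harmonic mean.
Total thickness L = 9.50 + 6.57 + 3.06 + 11.9 = 31.03 m.
Σ(b_i/K_i) = 9.50/11.0 + 6.57/627 + 3.06/0.342 + 11.9/1.49 = 17.81 d.
K_eq = L / Σ(b_i/K_i) = 31.03 / 17.81 = 1.742 m/day.
Q = K_eq · A · (Δh/L) = 1.742 × 1180 × (6.26/31.03) = 414.8 m³/day.

415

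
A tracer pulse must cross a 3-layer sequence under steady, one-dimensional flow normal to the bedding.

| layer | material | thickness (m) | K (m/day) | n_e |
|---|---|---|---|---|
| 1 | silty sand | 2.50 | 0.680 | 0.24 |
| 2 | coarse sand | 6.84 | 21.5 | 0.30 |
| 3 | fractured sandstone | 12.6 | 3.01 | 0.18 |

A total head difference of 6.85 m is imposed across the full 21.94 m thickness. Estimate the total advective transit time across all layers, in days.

With flow normal to the layers, continuity requires the same specific discharge q through every layer.
Σ(b_i/K_i) = 2.50/0.680 + 6.84/21.5 + 12.6/3.01 = 8.181 d.
q = Δh / Σ(b_i/K_i) = 6.85 / 8.181 = 0.8373 m/day.
In each layer the seepage velocity is v_i = q/n_i, so the layer transit time is t_i = b_i·n_i / q:
  layer 1 (silty sand): t_1 = 2.50 × 0.24 / 0.8373 = 0.7166 d
  layer 2 (coarse sand): t_2 = 6.84 × 0.30 / 0.8373 = 2.451 d
  layer 3 (fractured sandstone): t_3 = 12.6 × 0.18 / 0.8373 = 2.709 d
Total t = Σ t_i = 5.876 days.

5.88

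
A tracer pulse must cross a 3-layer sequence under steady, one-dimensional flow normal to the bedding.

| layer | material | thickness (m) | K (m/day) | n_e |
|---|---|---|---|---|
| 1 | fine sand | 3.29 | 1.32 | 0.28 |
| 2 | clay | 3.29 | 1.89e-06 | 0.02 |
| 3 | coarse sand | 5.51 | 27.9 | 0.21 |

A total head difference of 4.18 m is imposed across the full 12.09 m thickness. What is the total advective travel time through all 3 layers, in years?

With flow normal to the layers, continuity requires the same specific discharge q through every layer.
Σ(b_i/K_i) = 3.29/1.32 + 3.29/1.89e-06 + 5.51/27.9 = 1.741e+06 d.
q = Δh / Σ(b_i/K_i) = 4.18 / 1.741e+06 = 2.401e-06 m/day.
In each layer the seepage velocity is v_i = q/n_i, so the layer transit time is t_i = b_i·n_i / q:
  layer 1 (fine sand): t_1 = 3.29 × 0.28 / 2.401e-06 = 3.836e+05 d
  layer 2 (clay): t_2 = 3.29 × 0.02 / 2.401e-06 = 27402 d
  layer 3 (coarse sand): t_3 = 5.51 × 0.21 / 2.401e-06 = 4.819e+05 d
Total t = Σ t_i = 8.929e+05 days = 2445 years.

2440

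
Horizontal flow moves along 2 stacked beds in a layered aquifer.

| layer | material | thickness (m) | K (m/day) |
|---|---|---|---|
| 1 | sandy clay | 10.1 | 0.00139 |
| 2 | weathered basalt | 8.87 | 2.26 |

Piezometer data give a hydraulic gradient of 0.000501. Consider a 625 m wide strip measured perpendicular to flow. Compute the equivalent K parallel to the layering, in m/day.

Flow is parallel to layering, so each bed carries its own Darcy discharge and the transmissivities add.
Σ(K_i·b_i) = 0.00139×10.1 + 2.26×8.87 = 20.06 m²/day.
Total thickness b = 18.97 m, so K_eq = Σ(K_i·b_i)/b = 1.057 m/day.

1.06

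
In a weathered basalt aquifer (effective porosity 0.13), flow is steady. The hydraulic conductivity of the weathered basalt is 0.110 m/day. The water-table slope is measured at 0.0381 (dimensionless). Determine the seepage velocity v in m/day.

0.0322

Hydraulic gradient i = 0.0381.
Darcy flux q = K · i = 0.1100 × 0.03810 = 0.004191 m/day.
Seepage velocity v = q / n_e = 0.004191 / 0.13 = 0.03224 m/day.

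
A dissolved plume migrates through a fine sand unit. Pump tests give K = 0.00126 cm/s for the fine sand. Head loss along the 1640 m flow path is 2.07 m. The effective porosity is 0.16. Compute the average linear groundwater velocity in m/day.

Convert K: 0.00126 cm/s × 864 = 1.089 m/day.
Hydraulic gradient i = Δh / L = 2.07 / 1640 = 0.001262.
Darcy flux q = K · i = 1.089 × 0.001262 = 0.001374 m/day.
Seepage velocity v = q / n_e = 0.001374 / 0.16 = 0.008588 m/day.

0.00859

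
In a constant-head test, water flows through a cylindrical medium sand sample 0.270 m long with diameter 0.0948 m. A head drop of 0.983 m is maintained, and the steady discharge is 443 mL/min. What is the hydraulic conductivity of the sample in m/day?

24.8

Cross-sectional area A = π·(d/2)² = π × (0.0948/2)² = 0.007058 m².
Convert discharge: 443 mL/min = 7.383e-06 m³/s.
Darcy's law rearranged: K = Q·L / (A·Δh) = 7.383e-06 × 0.270 / (0.007058 × 0.983) = 0.0002873 m/s = 24.82 m/day.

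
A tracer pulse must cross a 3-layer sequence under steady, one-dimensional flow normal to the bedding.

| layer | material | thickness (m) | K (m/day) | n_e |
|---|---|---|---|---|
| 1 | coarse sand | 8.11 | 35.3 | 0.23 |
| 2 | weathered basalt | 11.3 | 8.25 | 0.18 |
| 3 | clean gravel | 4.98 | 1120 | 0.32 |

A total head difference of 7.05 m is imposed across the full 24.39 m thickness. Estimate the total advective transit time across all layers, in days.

With flow normal to the layers, continuity requires the same specific discharge q through every layer.
Σ(b_i/K_i) = 8.11/35.3 + 11.3/8.25 + 4.98/1120 = 1.604 d.
q = Δh / Σ(b_i/K_i) = 7.05 / 1.604 = 4.396 m/day.
In each layer the seepage velocity is v_i = q/n_i, so the layer transit time is t_i = b_i·n_i / q:
  layer 1 (coarse sand): t_1 = 8.11 × 0.23 / 4.396 = 0.4244 d
  layer 2 (weathered basalt): t_2 = 11.3 × 0.18 / 4.396 = 0.4627 d
  layer 3 (clean gravel): t_3 = 4.98 × 0.32 / 4.396 = 0.3625 d
Total t = Σ t_i = 1.250 days.

1.25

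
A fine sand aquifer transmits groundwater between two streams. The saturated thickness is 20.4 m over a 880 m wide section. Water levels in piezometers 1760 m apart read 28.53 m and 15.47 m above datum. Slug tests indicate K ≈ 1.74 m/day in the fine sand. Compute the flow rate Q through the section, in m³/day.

Cross-sectional area A = 880 × 20.4 = 17952 m².
Hydraulic gradient i = (28.53 − 15.47) / 1760 = 13.06 / 1760 = 0.007420.
Darcy's law: Q = K · A · i = 1.740 × 17952 × 0.007420 = 231.8 m³/day.

232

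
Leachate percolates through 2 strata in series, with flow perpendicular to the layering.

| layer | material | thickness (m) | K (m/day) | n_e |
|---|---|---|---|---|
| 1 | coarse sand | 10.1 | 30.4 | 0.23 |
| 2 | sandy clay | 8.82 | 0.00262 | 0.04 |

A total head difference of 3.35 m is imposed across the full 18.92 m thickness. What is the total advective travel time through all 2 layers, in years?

7.36

With flow normal to the layers, continuity requires the same specific discharge q through every layer.
Σ(b_i/K_i) = 10.1/30.4 + 8.82/0.00262 = 3367 d.
q = Δh / Σ(b_i/K_i) = 3.35 / 3367 = 0.0009950 m/day.
In each layer the seepage velocity is v_i = q/n_i, so the layer transit time is t_i = b_i·n_i / q:
  layer 1 (coarse sand): t_1 = 10.1 × 0.23 / 0.0009950 = 2335 d
  layer 2 (sandy clay): t_2 = 8.82 × 0.04 / 0.0009950 = 354.6 d
Total t = Σ t_i = 2689 days = 7.363 years.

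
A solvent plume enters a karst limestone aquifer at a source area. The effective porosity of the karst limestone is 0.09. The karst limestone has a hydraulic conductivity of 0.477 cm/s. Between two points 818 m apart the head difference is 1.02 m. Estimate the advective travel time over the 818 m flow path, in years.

0.392

Convert K: 0.477 cm/s × 864 = 412.1 m/day.
Hydraulic gradient i = Δh / L = 1.02 / 818 = 0.001247.
Darcy flux q = K · i = 412.1 × 0.001247 = 0.5139 m/day.
Seepage velocity v = q / n_e = 0.5139 / 0.09 = 5.710 m/day.
Travel time t = L / v = 818 / 5.710 = 143.3 days = 0.3922 years.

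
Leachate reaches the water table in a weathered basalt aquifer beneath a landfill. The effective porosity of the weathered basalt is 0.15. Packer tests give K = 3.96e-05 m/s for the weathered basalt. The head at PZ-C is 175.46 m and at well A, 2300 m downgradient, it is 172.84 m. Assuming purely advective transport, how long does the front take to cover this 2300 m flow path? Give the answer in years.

Convert K: 3.96e-05 m/s × 86400 = 3.421 m/day.
Hydraulic gradient i = (175.46 − 172.84) / 2300 = 2.62 / 2300 = 0.001139.
Darcy flux q = K · i = 3.421 × 0.001139 = 0.003897 m/day.
Seepage velocity v = q / n_e = 0.003897 / 0.15 = 0.02598 m/day.
Travel time t = L / v = 2300 / 0.02598 = 88519 days = 242.4 years.

242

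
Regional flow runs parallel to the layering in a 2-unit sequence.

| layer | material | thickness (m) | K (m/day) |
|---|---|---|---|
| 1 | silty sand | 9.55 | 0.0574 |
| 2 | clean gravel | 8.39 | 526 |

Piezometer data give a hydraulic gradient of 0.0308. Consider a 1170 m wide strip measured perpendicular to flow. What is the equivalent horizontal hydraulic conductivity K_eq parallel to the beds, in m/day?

246

Flow is parallel to layering, so each bed carries its own Darcy discharge and the transmissivities add.
Σ(K_i·b_i) = 0.0574×9.55 + 526×8.39 = 4414 m²/day.
Total thickness b = 17.94 m, so K_eq = Σ(K_i·b_i)/b = 246.0 m/day.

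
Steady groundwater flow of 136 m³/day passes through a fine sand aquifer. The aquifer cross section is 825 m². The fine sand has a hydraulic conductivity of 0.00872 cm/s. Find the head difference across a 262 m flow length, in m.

5.73

Convert K: 0.00872 cm/s × 864 = 7.534 m/day.
From Q = K·A·i, i = Q / (K·A) = 136 / (7.534 × 825.0) = 0.02188.
Head loss Δh = i · L = 0.02188 × 262 = 5.733 m.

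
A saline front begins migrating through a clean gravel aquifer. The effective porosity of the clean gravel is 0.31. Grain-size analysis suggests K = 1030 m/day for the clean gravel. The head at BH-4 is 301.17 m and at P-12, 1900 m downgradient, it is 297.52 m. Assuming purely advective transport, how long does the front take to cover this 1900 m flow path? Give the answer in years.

0.815

Hydraulic gradient i = (301.17 − 297.52) / 1900 = 3.65 / 1900 = 0.001921.
Darcy flux q = K · i = 1030 × 0.001921 = 1.979 m/day.
Seepage velocity v = q / n_e = 1.979 / 0.31 = 6.383 m/day.
Travel time t = L / v = 1900 / 6.383 = 297.7 days = 0.8150 years.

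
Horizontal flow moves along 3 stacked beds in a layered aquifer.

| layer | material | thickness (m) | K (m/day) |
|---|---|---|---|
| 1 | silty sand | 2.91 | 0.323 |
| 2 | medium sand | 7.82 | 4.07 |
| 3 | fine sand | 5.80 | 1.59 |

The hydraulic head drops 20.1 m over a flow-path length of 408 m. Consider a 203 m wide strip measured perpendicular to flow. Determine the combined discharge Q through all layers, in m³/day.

Flow is parallel to layering, so each bed carries its own Darcy discharge and the transmissivities add.
Σ(K_i·b_i) = 0.323×2.91 + 4.07×7.82 + 1.59×5.80 = 41.99 m²/day.
Hydraulic gradient i = Δh / L = 20.1 / 408 = 0.04926.
Q = Σ(K_i·b_i) · W · i = 41.99 × 203 × 0.04926 = 419.9 m³/day.

420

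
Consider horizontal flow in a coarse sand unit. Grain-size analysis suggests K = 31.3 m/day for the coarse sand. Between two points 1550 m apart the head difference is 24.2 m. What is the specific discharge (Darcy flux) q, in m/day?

Hydraulic gradient i = Δh / L = 24.2 / 1550 = 0.01561.
Specific discharge q = K · i = 31.30 × 0.01561 = 0.4887 m/day.

0.489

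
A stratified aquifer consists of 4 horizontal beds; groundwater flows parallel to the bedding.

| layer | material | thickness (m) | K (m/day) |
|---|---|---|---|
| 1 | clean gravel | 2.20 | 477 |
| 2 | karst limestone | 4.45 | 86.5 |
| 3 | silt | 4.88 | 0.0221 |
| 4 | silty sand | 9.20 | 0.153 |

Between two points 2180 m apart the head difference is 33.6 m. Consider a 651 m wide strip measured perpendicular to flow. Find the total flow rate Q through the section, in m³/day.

14400

Flow is parallel to layering, so each bed carries its own Darcy discharge and the transmissivities add.
Σ(K_i·b_i) = 477×2.20 + 86.5×4.45 + 0.0221×4.88 + 0.153×9.20 = 1436 m²/day.
Hydraulic gradient i = Δh / L = 33.6 / 2180 = 0.01541.
Q = Σ(K_i·b_i) · W · i = 1436 × 651 × 0.01541 = 14407 m³/day.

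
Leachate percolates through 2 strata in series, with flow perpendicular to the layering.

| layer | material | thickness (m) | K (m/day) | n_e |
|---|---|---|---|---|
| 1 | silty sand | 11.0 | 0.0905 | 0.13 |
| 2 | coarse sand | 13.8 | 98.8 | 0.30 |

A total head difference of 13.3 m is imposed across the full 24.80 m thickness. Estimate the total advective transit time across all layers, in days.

With flow normal to the layers, continuity requires the same specific discharge q through every layer.
Σ(b_i/K_i) = 11.0/0.0905 + 13.8/98.8 = 121.7 d.
q = Δh / Σ(b_i/K_i) = 13.3 / 121.7 = 0.1093 m/day.
In each layer the seepage velocity is v_i = q/n_i, so the layer transit time is t_i = b_i·n_i / q:
  layer 1 (silty sand): t_1 = 11.0 × 0.13 / 0.1093 = 13.08 d
  layer 2 (coarse sand): t_2 = 13.8 × 0.30 / 0.1093 = 37.88 d
Total t = Σ t_i = 50.96 days.

51.0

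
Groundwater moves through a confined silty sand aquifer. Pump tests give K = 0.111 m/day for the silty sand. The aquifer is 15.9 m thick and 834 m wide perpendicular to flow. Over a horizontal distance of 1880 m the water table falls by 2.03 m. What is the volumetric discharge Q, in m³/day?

Cross-sectional area A = 834 × 15.9 = 13261 m².
Hydraulic gradient i = Δh / L = 2.03 / 1880 = 0.001080.
Darcy's law: Q = K · A · i = 0.1110 × 13261 × 0.001080 = 1.589 m³/day.

1.59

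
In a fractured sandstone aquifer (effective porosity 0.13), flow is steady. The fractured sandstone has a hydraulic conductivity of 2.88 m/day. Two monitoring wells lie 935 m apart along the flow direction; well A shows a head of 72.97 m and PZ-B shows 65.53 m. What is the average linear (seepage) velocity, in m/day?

Hydraulic gradient i = (72.97 − 65.53) / 935 = 7.44 / 935 = 0.007957.
Darcy flux q = K · i = 2.880 × 0.007957 = 0.02292 m/day.
Seepage velocity v = q / n_e = 0.02292 / 0.13 = 0.1763 m/day.

0.176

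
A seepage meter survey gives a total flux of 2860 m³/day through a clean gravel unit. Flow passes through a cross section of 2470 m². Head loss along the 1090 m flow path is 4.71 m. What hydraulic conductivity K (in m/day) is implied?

268

Hydraulic gradient i = Δh / L = 4.71 / 1090 = 0.004321.
From Q = K·A·i, K = Q / (A·i) = 2860 / (2470 × 0.004321) = 268.0 m/day.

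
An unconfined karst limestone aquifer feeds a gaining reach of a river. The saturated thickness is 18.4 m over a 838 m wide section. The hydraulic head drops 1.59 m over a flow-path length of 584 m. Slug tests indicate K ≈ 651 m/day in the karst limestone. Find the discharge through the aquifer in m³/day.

27300

Cross-sectional area A = 838 × 18.4 = 15419 m².
Hydraulic gradient i = Δh / L = 1.59 / 584 = 0.002723.
Darcy's law: Q = K · A · i = 651.0 × 15419 × 0.002723 = 27329 m³/day.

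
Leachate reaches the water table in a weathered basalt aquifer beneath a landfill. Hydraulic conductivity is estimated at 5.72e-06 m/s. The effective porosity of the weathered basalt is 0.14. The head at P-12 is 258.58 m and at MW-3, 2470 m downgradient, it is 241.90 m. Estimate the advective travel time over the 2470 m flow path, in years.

284

Convert K: 5.72e-06 m/s × 86400 = 0.4942 m/day.
Hydraulic gradient i = (258.58 − 241.90) / 2470 = 16.68 / 2470 = 0.006753.
Darcy flux q = K · i = 0.4942 × 0.006753 = 0.003337 m/day.
Seepage velocity v = q / n_e = 0.003337 / 0.14 = 0.02384 m/day.
Travel time t = L / v = 2470 / 0.02384 = 1.036e+05 days = 283.7 years.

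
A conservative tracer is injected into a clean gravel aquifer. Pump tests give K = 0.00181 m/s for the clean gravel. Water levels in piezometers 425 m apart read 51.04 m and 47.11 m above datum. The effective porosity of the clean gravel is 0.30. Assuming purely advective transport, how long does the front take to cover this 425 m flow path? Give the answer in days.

Convert K: 0.00181 m/s × 86400 = 156.4 m/day.
Hydraulic gradient i = (51.04 − 47.11) / 425 = 3.93 / 425 = 0.009247.
Darcy flux q = K · i = 156.4 × 0.009247 = 1.446 m/day.
Seepage velocity v = q / n_e = 1.446 / 0.30 = 4.820 m/day.
Travel time t = L / v = 425 / 4.820 = 88.17 days.

88.2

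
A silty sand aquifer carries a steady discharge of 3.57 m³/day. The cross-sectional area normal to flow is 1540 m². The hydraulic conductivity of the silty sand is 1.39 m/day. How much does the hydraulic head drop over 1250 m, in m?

From Q = K·A·i, i = Q / (K·A) = 3.57 / (1.390 × 1540) = 0.001668.
Head loss Δh = i · L = 0.001668 × 1250 = 2.085 m.

2.08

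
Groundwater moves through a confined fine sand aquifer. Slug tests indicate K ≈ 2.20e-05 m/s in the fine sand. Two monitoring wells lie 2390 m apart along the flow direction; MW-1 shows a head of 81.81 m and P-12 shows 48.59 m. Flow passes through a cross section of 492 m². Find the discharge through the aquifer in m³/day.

13.0

Convert K: 2.20e-05 m/s × 86400 = 1.901 m/day.
Hydraulic gradient i = (81.81 − 48.59) / 2390 = 33.22 / 2390 = 0.01390.
Darcy's law: Q = K · A · i = 1.901 × 492.0 × 0.01390 = 13.00 m³/day.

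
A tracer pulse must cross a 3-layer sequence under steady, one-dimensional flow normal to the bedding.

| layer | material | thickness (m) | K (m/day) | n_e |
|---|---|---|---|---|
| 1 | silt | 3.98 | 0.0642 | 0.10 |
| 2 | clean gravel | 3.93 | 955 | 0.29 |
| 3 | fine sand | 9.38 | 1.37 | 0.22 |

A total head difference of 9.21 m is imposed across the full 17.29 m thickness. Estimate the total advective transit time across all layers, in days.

26.9

With flow normal to the layers, continuity requires the same specific discharge q through every layer.
Σ(b_i/K_i) = 3.98/0.0642 + 3.93/955 + 9.38/1.37 = 68.84 d.
q = Δh / Σ(b_i/K_i) = 9.21 / 68.84 = 0.1338 m/day.
In each layer the seepage velocity is v_i = q/n_i, so the layer transit time is t_i = b_i·n_i / q:
  layer 1 (silt): t_1 = 3.98 × 0.10 / 0.1338 = 2.975 d
  layer 2 (clean gravel): t_2 = 3.93 × 0.29 / 0.1338 = 8.519 d
  layer 3 (fine sand): t_3 = 9.38 × 0.22 / 0.1338 = 15.43 d
Total t = Σ t_i = 26.92 days.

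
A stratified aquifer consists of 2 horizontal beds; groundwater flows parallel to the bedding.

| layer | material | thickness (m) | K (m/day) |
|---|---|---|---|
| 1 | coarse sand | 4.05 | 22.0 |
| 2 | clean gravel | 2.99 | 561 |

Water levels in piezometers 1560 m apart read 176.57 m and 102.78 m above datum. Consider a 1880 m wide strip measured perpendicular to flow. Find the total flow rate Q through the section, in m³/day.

157000

Flow is parallel to layering, so each bed carries its own Darcy discharge and the transmissivities add.
Σ(K_i·b_i) = 22.0×4.05 + 561×2.99 = 1766 m²/day.
Hydraulic gradient i = (176.57 − 102.78) / 1560 = 73.79 / 1560 = 0.04730.
Q = Σ(K_i·b_i) · W · i = 1766 × 1880 × 0.04730 = 1.571e+05 m³/day.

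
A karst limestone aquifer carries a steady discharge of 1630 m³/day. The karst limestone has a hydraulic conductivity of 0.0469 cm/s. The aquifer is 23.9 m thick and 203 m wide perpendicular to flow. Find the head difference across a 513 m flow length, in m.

Convert K: 0.0469 cm/s × 864 = 40.52 m/day.
Cross-sectional area A = 203 × 23.9 = 4852 m².
From Q = K·A·i, i = Q / (K·A) = 1630 / (40.52 × 4852) = 0.008291.
Head loss Δh = i · L = 0.008291 × 513 = 4.253 m.

4.25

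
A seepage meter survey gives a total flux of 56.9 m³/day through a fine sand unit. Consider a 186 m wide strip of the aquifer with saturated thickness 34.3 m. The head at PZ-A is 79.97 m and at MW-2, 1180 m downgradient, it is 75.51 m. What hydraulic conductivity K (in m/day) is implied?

2.36

Cross-sectional area A = 186 × 34.3 = 6380 m².
Hydraulic gradient i = (79.97 − 75.51) / 1180 = 4.46 / 1180 = 0.003780.
From Q = K·A·i, K = Q / (A·i) = 56.9 / (6380 × 0.003780) = 2.360 m/day.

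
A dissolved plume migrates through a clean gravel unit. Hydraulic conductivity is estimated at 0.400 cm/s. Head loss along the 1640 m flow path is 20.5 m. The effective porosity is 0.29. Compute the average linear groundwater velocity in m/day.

14.9

Convert K: 0.400 cm/s × 864 = 345.6 m/day.
Hydraulic gradient i = Δh / L = 20.5 / 1640 = 0.01250.
Darcy flux q = K · i = 345.6 × 0.01250 = 4.320 m/day.
Seepage velocity v = q / n_e = 4.320 / 0.29 = 14.90 m/day.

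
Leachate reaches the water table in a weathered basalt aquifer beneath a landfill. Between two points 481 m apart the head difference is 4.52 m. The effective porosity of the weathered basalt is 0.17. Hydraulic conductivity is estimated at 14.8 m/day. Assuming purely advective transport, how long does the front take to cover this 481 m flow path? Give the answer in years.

Hydraulic gradient i = Δh / L = 4.52 / 481 = 0.009397.
Darcy flux q = K · i = 14.80 × 0.009397 = 0.1391 m/day.
Seepage velocity v = q / n_e = 0.1391 / 0.17 = 0.8181 m/day.
Travel time t = L / v = 481 / 0.8181 = 587.9 days = 1.610 years.

1.61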